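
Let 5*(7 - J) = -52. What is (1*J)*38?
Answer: 3306/5 ≈ 661.20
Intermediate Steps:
J = 87/5 (J = 7 - 1/5*(-52) = 7 + 52/5 = 87/5 ≈ 17.400)
(1*J)*38 = (1*(87/5))*38 = (87/5)*38 = 3306/5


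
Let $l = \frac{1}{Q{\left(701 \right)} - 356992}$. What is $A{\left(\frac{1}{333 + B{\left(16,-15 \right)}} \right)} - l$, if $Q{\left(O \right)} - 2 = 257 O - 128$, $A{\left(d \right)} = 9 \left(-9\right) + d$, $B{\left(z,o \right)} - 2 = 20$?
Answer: $- \frac{5088336239}{62821155} \approx -80.997$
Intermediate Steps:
$B{\left(z,o \right)} = 22$ ($B{\left(z,o \right)} = 2 + 20 = 22$)
$A{\left(d \right)} = -81 + d$
$Q{\left(O \right)} = -126 + 257 O$ ($Q{\left(O \right)} = 2 + \left(257 O - 128\right) = 2 + \left(-128 + 257 O\right) = -126 + 257 O$)
$l = - \frac{1}{176961}$ ($l = \frac{1}{\left(-126 + 257 \cdot 701\right) - 356992} = \frac{1}{\left(-126 + 180157\right) - 356992} = \frac{1}{180031 - 356992} = \frac{1}{-176961} = - \frac{1}{176961} \approx -5.651 \cdot 10^{-6}$)
$A{\left(\frac{1}{333 + B{\left(16,-15 \right)}} \right)} - l = \left(-81 + \frac{1}{333 + 22}\right) - - \frac{1}{176961} = \left(-81 + \frac{1}{355}\right) + \frac{1}{176961} = - \frac{28754}{355} + \frac{1}{176961} = - \frac{5088336239}{62821155}$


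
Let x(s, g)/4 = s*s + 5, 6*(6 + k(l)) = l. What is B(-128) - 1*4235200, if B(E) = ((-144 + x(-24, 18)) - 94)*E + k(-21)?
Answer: -9004435/2 ≈ -4.5022e+6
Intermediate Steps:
k(l) = -6 + l/6
x(s, g) = 20 + 4*s² (x(s, g) = 4*(s*s + 5) = 4*(s² + 5) = 4*(5 + s²) = 20 + 4*s²)
B(E) = -19/2 + 2086*E (B(E) = ((-144 + (20 + 4*(-24)²)) - 94)*E + (-6 + (⅙)*(-21)) = ((-144 + (20 + 4*576)) - 94)*E + (-6 - 7/2) = ((-144 + (20 + 2304)) - 94)*E - 19/2 = ((-144 + 2324) - 94)*E - 19/2 = (2180 - 94)*E - 19/2 = 2086*E - 19/2 = -19/2 + 2086*E)
B(-128) - 1*4235200 = (-19/2 + 2086*(-128)) - 1*4235200 = (-19/2 - 267008) - 4235200 = -534035/2 - 4235200 = -9004435/2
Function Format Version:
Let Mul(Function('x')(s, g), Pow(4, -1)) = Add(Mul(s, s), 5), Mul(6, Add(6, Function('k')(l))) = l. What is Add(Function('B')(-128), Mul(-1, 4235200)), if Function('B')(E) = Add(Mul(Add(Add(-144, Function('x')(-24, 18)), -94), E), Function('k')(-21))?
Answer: Rational(-9004435, 2) ≈ -4.5022e+6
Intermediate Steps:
Function('k')(l) = Add(-6, Mul(Rational(1, 6), l))
Function('x')(s, g) = Add(20, Mul(4, Pow(s, 2))) (Function('x')(s, g) = Mul(4, Add(Mul(s, s), 5)) = Mul(4, Add(Pow(s, 2), 5)) = Mul(4, Add(5, Pow(s, 2))) = Add(20, Mul(4, Pow(s, 2))))
Function('B')(E) = Add(Rational(-19, 2), Mul(2086, E)) (Function('B')(E) = Add(Mul(Add(Add(-144, Add(20, Mul(4, Pow(-24, 2)))), -94), E), Add(-6, Mul(Rational(1, 6), -21))) = Add(Mul(Add(Add(-144, Add(20, Mul(4, 576))), -94), E), Add(-6, Rational(-7, 2))) = Add(Mul(Add(Add(-144, Add(20, 2304)), -94), E), Rational(-19, 2)) = Add(Mul(Add(Add(-144, 2324), -94), E), Rational(-19, 2)) = Add(Mul(Add(2180, -94), E), Rational(-19, 2)) = Add(Mul(2086, E), Rational(-19, 2)) = Add(Rational(-19, 2), Mul(2086, E)))
Add(Function('B')(-128), Mul(-1, 4235200)) = Add(Add(Rational(-19, 2), Mul(2086, -128)), Mul(-1, 4235200)) = Add(Add(Rational(-19, 2), -267008), -4235200) = Add(Rational(-534035, 2), -4235200) = Rational(-9004435, 2)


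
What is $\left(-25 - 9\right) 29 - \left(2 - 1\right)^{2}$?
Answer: $-987$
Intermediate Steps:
$\left(-25 - 9\right) 29 - \left(2 - 1\right)^{2} = \left(-34\right) 29 - 1^{2} = -986 - 1 = -987$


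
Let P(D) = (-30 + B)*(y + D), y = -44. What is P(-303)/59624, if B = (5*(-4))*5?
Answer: 22555/29812 ≈ 0.75657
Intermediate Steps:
B = -100 (B = -20*5 = -100)
P(D) = 5720 - 130*D (P(D) = (-30 - 100)*(-44 + D) = -130*(-44 + D) = 5720 - 130*D)
P(-303)/59624 = (5720 - 130*(-303))/59624 = (5720 + 39390)*(1/59624) = 45110*(1/59624) = 22555/29812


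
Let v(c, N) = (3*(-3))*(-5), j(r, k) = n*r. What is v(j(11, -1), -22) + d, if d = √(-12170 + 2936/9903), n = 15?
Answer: 45 + I*√1193475632322/9903 ≈ 45.0 + 110.32*I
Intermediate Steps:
j(r, k) = 15*r
d = I*√1193475632322/9903 (d = √(-12170 + 2936*(1/9903)) = √(-12170 + 2936/9903) = √(-120516574/9903) = I*√1193475632322/9903 ≈ 110.32*I)
v(c, N) = 45 (v(c, N) = -9*(-5) = 45)
v(j(11, -1), -22) + d = 45 + I*√1193475632322/9903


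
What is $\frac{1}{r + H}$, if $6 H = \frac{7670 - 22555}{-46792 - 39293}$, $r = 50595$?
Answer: $\frac{103302}{5226567667} \approx 1.9765 \cdot 10^{-5}$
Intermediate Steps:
$H = \frac{2977}{103302}$ ($H = \frac{\left(7670 - 22555\right) \frac{1}{-46792 - 39293}}{6} = \frac{\left(-14885\right) \frac{1}{-86085}}{6} = \frac{\left(-14885\right) \left(- \frac{1}{86085}\right)}{6} = \frac{1}{6} \cdot \frac{2977}{17217} = \frac{2977}{103302} \approx 0.028818$)
$\frac{1}{r + H} = \frac{1}{50595 + \frac{2977}{103302}} = \frac{1}{\frac{5226567667}{103302}} = \frac{103302}{5226567667}$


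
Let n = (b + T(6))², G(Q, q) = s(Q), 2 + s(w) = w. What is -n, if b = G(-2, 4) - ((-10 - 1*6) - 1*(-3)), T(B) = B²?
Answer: -2025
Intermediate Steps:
s(w) = -2 + w
G(Q, q) = -2 + Q
b = 9 (b = (-2 - 2) - ((-10 - 1*6) - 1*(-3)) = -4 - ((-10 - 6) + 3) = -4 - (-16 + 3) = -4 - 1*(-13) = -4 + 13 = 9)
n = 2025 (n = (9 + 6²)² = (9 + 36)² = 45² = 2025)
-n = -1*2025 = -2025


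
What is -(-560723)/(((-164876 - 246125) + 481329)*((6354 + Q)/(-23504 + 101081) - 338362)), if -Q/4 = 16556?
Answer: -43499208171/1846051539428032 ≈ -2.3563e-5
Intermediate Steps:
Q = -66224 (Q = -4*16556 = -66224)
-(-560723)/(((-164876 - 246125) + 481329)*((6354 + Q)/(-23504 + 101081) - 338362)) = -(-560723)/(((-164876 - 246125) + 481329)*((6354 - 66224)/(-23504 + 101081) - 338362)) = -(-560723)/((-411001 + 481329)*(-59870/77577 - 338362)) = -(-560723)/(70328*(-59870*1/77577 - 338362)) = -(-560723)/(70328*(-59870/77577 - 338362)) = -(-560723)/(70328*(-26249168744/77577)) = -(-560723)/(-1846051539428032/77577) = -(-560723)*(-77577)/1846051539428032 = -1*43499208171/1846051539428032 = -43499208171/1846051539428032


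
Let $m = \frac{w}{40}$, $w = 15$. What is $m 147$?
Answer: $\frac{441}{8} \approx 55.125$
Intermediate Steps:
$m = \frac{3}{8}$ ($m = \frac{15}{40} = 15 \cdot \frac{1}{40} = \frac{3}{8} \approx 0.375$)
$m 147 = \frac{3}{8} \cdot 147 = \frac{441}{8}$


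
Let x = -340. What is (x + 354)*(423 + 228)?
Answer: 9114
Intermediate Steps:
(x + 354)*(423 + 228) = (-340 + 354)*(423 + 228) = 14*651 = 9114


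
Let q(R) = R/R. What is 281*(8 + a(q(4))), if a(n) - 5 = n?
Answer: 3934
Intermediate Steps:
q(R) = 1
a(n) = 5 + n
281*(8 + a(q(4))) = 281*(8 + (5 + 1)) = 281*(8 + 6) = 281*14 = 3934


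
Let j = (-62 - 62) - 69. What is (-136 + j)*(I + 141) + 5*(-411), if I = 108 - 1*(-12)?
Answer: -87924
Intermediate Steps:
I = 120 (I = 108 + 12 = 120)
j = -193 (j = -124 - 69 = -193)
(-136 + j)*(I + 141) + 5*(-411) = (-136 - 193)*(120 + 141) + 5*(-411) = -329*261 - 2055 = -85869 - 2055 = -87924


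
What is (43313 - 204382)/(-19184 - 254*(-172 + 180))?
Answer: 161069/21216 ≈ 7.5919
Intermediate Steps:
(43313 - 204382)/(-19184 - 254*(-172 + 180)) = -161069/(-19184 - 254*8) = -161069/(-19184 - 2032) = -161069/(-21216) = -161069*(-1/21216) = 161069/21216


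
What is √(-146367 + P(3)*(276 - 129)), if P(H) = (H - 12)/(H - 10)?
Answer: 3*I*√16242 ≈ 382.33*I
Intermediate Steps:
P(H) = (-12 + H)/(-10 + H)
√(-146367 + P(3)*(276 - 129)) = √(-146367 + ((-12 + 3)/(-10 + 3))*(276 - 129)) = √(-146367 + (-9/(-7))*147) = √(-146367 - ⅐*(-9)*147) = √(-146367 + (9/7)*147) = √(-146367 + 189) = √(-146178) = 3*I*√16242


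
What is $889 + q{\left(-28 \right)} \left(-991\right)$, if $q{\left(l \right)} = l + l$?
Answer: $56385$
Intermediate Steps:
$q{\left(l \right)} = 2 l$
$889 + q{\left(-28 \right)} \left(-991\right) = 889 + 2 \left(-28\right) \left(-991\right) = 889 - -55496 = 889 + 55496 = 56385$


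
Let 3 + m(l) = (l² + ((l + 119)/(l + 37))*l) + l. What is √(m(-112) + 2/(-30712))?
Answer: √164998511595093/115170 ≈ 111.53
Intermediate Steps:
m(l) = -3 + l + l² + l*(119 + l)/(37 + l) (m(l) = -3 + ((l² + ((l + 119)/(l + 37))*l) + l) = -3 + ((l² + ((119 + l)/(37 + l))*l) + l) = -3 + ((l² + l*(119 + l)/(37 + l)) + l) = -3 + (l + l² + l*(119 + l)/(37 + l)) = -3 + l + l² + l*(119 + l)/(37 + l))
√(m(-112) + 2/(-30712)) = √((-111 + (-112)³ + 39*(-112)² + 153*(-112))/(37 - 112) + 2/(-30712)) = √((-111 - 1404928 + 39*12544 - 17136)/(-75) + 2*(-1/30712)) = √(-(-111 - 1404928 + 489216 - 17136)/75 - 1/15356) = √(-1/75*(-932959) - 1/15356) = √(932959/75 - 1/15356) = √(14326518329/1151700) = √164998511595093/115170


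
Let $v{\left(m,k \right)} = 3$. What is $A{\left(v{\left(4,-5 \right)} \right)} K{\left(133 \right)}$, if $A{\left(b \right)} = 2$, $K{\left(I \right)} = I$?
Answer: $266$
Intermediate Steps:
$A{\left(v{\left(4,-5 \right)} \right)} K{\left(133 \right)} = 2 \cdot 133 = 266$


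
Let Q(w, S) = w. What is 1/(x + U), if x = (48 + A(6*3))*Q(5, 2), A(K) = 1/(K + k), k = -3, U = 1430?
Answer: 3/5011 ≈ 0.00059868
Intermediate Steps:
A(K) = 1/(-3 + K) (A(K) = 1/(K - 3) = 1/(-3 + K))
x = 721/3 (x = (48 + 1/(-3 + 6*3))*5 = (48 + 1/(-3 + 18))*5 = (48 + 1/15)*5 = (721/15)*5 = 721/3 ≈ 240.33)
1/(x + U) = 1/(721/3 + 1430) = 1/(5011/3) = 3/5011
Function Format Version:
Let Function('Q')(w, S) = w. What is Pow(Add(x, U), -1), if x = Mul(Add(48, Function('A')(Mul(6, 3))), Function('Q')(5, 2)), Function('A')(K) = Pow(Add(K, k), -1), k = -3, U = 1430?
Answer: Rational(3, 5011) ≈ 0.00059868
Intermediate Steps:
Function('A')(K) = Pow(Add(-3, K), -1) (Function('A')(K) = Pow(Add(K, -3), -1) = Pow(Add(-3, K), -1))
x = Rational(721, 3) (x = Mul(Add(48, Pow(Add(-3, Mul(6, 3)), -1)), 5) = Mul(Add(48, Pow(Add(-3, 18), -1)), 5) = Mul(Add(48, Pow(15, -1)), 5) = Mul(Add(48, Rational(1, 15)), 5) = Mul(Rational(721, 15), 5) = Rational(721, 3) ≈ 240.33)
Pow(Add(x, U), -1) = Pow(Add(Rational(721, 3), 1430), -1) = Pow(Rational(5011, 3), -1) = Rational(3, 5011)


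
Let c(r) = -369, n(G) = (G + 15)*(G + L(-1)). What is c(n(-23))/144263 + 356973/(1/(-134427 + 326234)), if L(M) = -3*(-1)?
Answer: 9877676099399124/144263 ≈ 6.8470e+10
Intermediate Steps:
L(M) = 3
n(G) = (3 + G)*(15 + G) (n(G) = (G + 15)*(G + 3) = (15 + G)*(3 + G) = (3 + G)*(15 + G))
c(n(-23))/144263 + 356973/(1/(-134427 + 326234)) = -369/144263 + 356973/(1/(-134427 + 326234)) = -369*1/144263 + 356973/(1/191807) = -369/144263 + 356973/(1/191807) = -369/144263 + 356973*191807 = -369/144263 + 68469920211 = 9877676099399124/144263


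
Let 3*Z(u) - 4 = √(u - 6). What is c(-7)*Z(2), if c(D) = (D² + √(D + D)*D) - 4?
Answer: 2*(2 + I)*(45 - 7*I*√14)/3 ≈ 77.461 - 4.9221*I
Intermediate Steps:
Z(u) = 4/3 + √(-6 + u)/3 (Z(u) = 4/3 + √(u - 6)/3 = 4/3 + √(-6 + u)/3)
c(D) = -4 + D² + √2*D^(3/2) (c(D) = (D² + √(2*D)*D) - 4 = (D² + (√2*√D)*D) - 4 = (D² + √2*D^(3/2)) - 4 = -4 + D² + √2*D^(3/2))
c(-7)*Z(2) = (-4 + (-7)² + √2*(-7)^(3/2))*(4/3 + √(-6 + 2)/3) = (-4 + 49 + √2*(-7*I*√7))*(4/3 + √(-4)/3) = (-4 + 49 - 7*I*√14)*(4/3 + (2*I)/3) = (45 - 7*I*√14)*(4/3 + 2*I/3)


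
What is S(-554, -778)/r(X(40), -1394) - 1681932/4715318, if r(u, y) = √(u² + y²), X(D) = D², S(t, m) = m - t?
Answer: -840966/2357659 - 112*√1125809/1125809 ≈ -0.46225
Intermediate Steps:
S(-554, -778)/r(X(40), -1394) - 1681932/4715318 = (-778 - 1*(-554))/(√((40²)² + (-1394)²)) - 1681932/4715318 = (-778 + 554)/(√(1600² + 1943236)) - 1681932*1/4715318 = -224/√(2560000 + 1943236) - 840966/2357659 = -224*√1125809/2251618 - 840966/2357659 = -112*√1125809/1125809 - 840966/2357659 = -840966/2357659 - 112*√1125809/1125809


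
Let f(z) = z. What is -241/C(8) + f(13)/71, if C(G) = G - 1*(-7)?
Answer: -16916/1065 ≈ -15.884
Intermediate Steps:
C(G) = 7 + G (C(G) = G + 7 = 7 + G)
-241/C(8) + f(13)/71 = -241/(7 + 8) + 13/71 = -241/15 + 13*(1/71) = -241*1/15 + 13/71 = -241/15 + 13/71 = -16916/1065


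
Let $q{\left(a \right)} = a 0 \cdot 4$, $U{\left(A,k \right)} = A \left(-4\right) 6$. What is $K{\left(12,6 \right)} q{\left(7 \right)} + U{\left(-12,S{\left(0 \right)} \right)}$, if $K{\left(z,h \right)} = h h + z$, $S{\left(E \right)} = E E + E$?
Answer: $288$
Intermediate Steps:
$S{\left(E \right)} = E + E^{2}$ ($S{\left(E \right)} = E^{2} + E = E + E^{2}$)
$K{\left(z,h \right)} = z + h^{2}$ ($K{\left(z,h \right)} = h^{2} + z = z + h^{2}$)
$U{\left(A,k \right)} = - 24 A$ ($U{\left(A,k \right)} = - 4 A 6 = - 24 A$)
$q{\left(a \right)} = 0$ ($q{\left(a \right)} = 0 \cdot 4 = 0$)
$K{\left(12,6 \right)} q{\left(7 \right)} + U{\left(-12,S{\left(0 \right)} \right)} = \left(12 + 6^{2}\right) 0 - -288 = \left(12 + 36\right) 0 + 288 = 48 \cdot 0 + 288 = 0 + 288 = 288$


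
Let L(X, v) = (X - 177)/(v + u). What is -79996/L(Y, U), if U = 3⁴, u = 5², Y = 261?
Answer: -302842/3 ≈ -1.0095e+5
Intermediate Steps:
u = 25
U = 81
L(X, v) = (-177 + X)/(25 + v) (L(X, v) = (X - 177)/(v + 25) = (-177 + X)/(25 + v))
-79996/L(Y, U) = -79996*(25 + 81)/(-177 + 261) = -79996/(84/106) = -79996/((1/106)*84) = -79996/42/53 = -79996*53/42 = -302842/3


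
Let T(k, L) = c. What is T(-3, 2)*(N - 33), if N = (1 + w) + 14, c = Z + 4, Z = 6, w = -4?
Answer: -220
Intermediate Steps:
c = 10 (c = 6 + 4 = 10)
T(k, L) = 10
N = 11 (N = (1 - 4) + 14 = -3 + 14 = 11)
T(-3, 2)*(N - 33) = 10*(11 - 33) = 10*(-22) = -220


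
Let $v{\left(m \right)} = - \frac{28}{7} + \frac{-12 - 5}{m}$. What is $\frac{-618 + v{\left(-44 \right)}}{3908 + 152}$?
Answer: $- \frac{27351}{178640} \approx -0.15311$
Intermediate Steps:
$v{\left(m \right)} = -4 - \frac{17}{m}$ ($v{\left(m \right)} = \left(-28\right) \frac{1}{7} - \frac{17}{m} = -4 - \frac{17}{m}$)
$\frac{-618 + v{\left(-44 \right)}}{3908 + 152} = \frac{-618 - \left(4 + \frac{17}{-44}\right)}{3908 + 152} = \frac{-618 - \frac{159}{44}}{4060} = \left(-618 + \left(-4 + \frac{17}{44}\right)\right) \frac{1}{4060} = \left(-618 - \frac{159}{44}\right) \frac{1}{4060} = \left(- \frac{27351}{44}\right) \frac{1}{4060} = - \frac{27351}{178640}$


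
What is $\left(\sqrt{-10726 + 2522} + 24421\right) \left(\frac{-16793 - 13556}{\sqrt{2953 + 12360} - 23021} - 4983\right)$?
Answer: $- \frac{64472607482414395}{529951128} + \frac{741152929 \sqrt{15313}}{529951128} - \frac{2640047806495 i \sqrt{2051}}{264975564} + \frac{30349 i \sqrt{31406963}}{264975564} \approx -1.2166 \cdot 10^{8} - 4.5122 \cdot 10^{5} i$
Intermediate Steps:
$\left(\sqrt{-10726 + 2522} + 24421\right) \left(\frac{-16793 - 13556}{\sqrt{2953 + 12360} - 23021} - 4983\right) = \left(\sqrt{-8204} + 24421\right) \left(- \frac{30349}{\sqrt{15313} - 23021} - 4983\right) = \left(2 i \sqrt{2051} + 24421\right) \left(- \frac{30349}{\sqrt{15313} - 23021} - 4983\right) = \left(24421 + 2 i \sqrt{2051}\right) \left(- \frac{30349}{-23021 + \sqrt{15313}} - 4983\right) = \left(24421 + 2 i \sqrt{2051}\right) \left(-4983 - \frac{30349}{-23021 + \sqrt{15313}}\right) = \left(-4983 - \frac{30349}{-23021 + \sqrt{15313}}\right) \left(24421 + 2 i \sqrt{2051}\right)$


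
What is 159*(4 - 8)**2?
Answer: 2544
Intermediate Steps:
159*(4 - 8)**2 = 159*(-4)**2 = 159*16 = 2544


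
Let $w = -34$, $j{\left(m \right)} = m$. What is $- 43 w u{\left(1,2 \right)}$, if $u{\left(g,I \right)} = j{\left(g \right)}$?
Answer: $1462$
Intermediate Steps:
$u{\left(g,I \right)} = g$
$- 43 w u{\left(1,2 \right)} = \left(-43\right) \left(-34\right) 1 = 1462 \cdot 1 = 1462$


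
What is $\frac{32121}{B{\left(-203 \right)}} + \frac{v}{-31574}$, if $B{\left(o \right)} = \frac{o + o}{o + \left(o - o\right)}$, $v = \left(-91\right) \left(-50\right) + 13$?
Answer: $\frac{253544832}{15787} \approx 16060.0$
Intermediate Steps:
$v = 4563$ ($v = 4550 + 13 = 4563$)
$B{\left(o \right)} = 2$ ($B{\left(o \right)} = \frac{2 o}{o + 0} = \frac{2 o}{o} = 2$)
$\frac{32121}{B{\left(-203 \right)}} + \frac{v}{-31574} = \frac{32121}{2} + \frac{4563}{-31574} = 32121 \cdot \frac{1}{2} + 4563 \left(- \frac{1}{31574}\right) = \frac{32121}{2} - \frac{4563}{31574} = \frac{253544832}{15787}$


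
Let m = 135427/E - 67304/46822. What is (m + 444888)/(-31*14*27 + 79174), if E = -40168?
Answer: 418356162363591/63433804325888 ≈ 6.5952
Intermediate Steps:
m = -4522215033/940373048 (m = 135427/(-40168) - 67304/46822 = 135427*(-1/40168) - 67304*1/46822 = -135427/40168 - 33652/23411 = -4522215033/940373048 ≈ -4.8090)
(m + 444888)/(-31*14*27 + 79174) = (-4522215033/940373048 + 444888)/(-31*14*27 + 79174) = 418356162363591/(940373048*(-434*27 + 79174)) = 418356162363591/(940373048*(-11718 + 79174)) = (418356162363591/940373048)/67456 = (418356162363591/940373048)*(1/67456) = 418356162363591/63433804325888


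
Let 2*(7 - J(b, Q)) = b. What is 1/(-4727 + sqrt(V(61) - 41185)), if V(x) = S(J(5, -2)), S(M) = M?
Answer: -9454/44771419 - I*sqrt(164722)/44771419 ≈ -0.00021116 - 9.0651e-6*I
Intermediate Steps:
J(b, Q) = 7 - b/2
V(x) = 9/2 (V(x) = 7 - 1/2*5 = 7 - 5/2 = 9/2)
1/(-4727 + sqrt(V(61) - 41185)) = 1/(-4727 + sqrt(9/2 - 41185)) = 1/(-4727 + sqrt(-82361/2)) = 1/(-4727 + I*sqrt(164722)/2)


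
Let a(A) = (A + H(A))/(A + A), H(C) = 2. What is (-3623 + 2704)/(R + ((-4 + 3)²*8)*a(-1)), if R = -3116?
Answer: 919/3120 ≈ 0.29455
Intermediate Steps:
a(A) = (2 + A)/(2*A) (a(A) = (A + 2)/(A + A) = (2 + A)/((2*A)) = (2 + A)*(1/(2*A)) = (2 + A)/(2*A))
(-3623 + 2704)/(R + ((-4 + 3)²*8)*a(-1)) = (-3623 + 2704)/(-3116 + ((-4 + 3)²*8)*((½)*(2 - 1)/(-1))) = -919/(-3116 + ((-1)²*8)*((½)*(-1)*1)) = -919/(-3116 + (1*8)*(-½)) = -919/(-3116 + 8*(-½)) = -919/(-3116 - 4) = -919/(-3120) = -919*(-1/3120) = 919/3120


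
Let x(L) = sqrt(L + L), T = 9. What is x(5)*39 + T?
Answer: 9 + 39*sqrt(10) ≈ 132.33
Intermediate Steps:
x(L) = sqrt(2)*sqrt(L) (x(L) = sqrt(2*L) = sqrt(2)*sqrt(L))
x(5)*39 + T = (sqrt(2)*sqrt(5))*39 + 9 = sqrt(10)*39 + 9 = 39*sqrt(10) + 9 = 9 + 39*sqrt(10)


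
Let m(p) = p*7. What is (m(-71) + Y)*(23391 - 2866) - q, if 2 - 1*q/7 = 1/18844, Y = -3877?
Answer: -241677971887/2692 ≈ -8.9776e+7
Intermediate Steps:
m(p) = 7*p
q = 37687/2692 (q = 14 - 7/18844 = 14 - 7*1/18844 = 14 - 1/2692 = 37687/2692 ≈ 14.000)
(m(-71) + Y)*(23391 - 2866) - q = (7*(-71) - 3877)*(23391 - 2866) - 1*37687/2692 = (-497 - 3877)*20525 - 37687/2692 = -4374*20525 - 37687/2692 = -89776350 - 37687/2692 = -241677971887/2692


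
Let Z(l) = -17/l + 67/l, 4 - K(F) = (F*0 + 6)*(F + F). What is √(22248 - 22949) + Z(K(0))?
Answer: 25/2 + I*√701 ≈ 12.5 + 26.476*I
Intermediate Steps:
K(F) = 4 - 12*F (K(F) = 4 - (F*0 + 6)*(F + F) = 4 - (0 + 6)*2*F = 4 - 6*2*F = 4 - 12*F)
Z(l) = 50/l
√(22248 - 22949) + Z(K(0)) = √(22248 - 22949) + 50/(4 - 12*0) = √(-701) + 50/(4 + 0) = I*√701 + 50/4 = I*√701 + 50*(¼) = I*√701 + 25/2 = 25/2 + I*√701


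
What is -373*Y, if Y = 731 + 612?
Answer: -500939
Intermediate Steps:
Y = 1343
-373*Y = -373*1343 = -500939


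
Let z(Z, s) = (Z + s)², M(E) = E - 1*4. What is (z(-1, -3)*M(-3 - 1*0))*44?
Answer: -4928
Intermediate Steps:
M(E) = -4 + E (M(E) = E - 4 = -4 + E)
(z(-1, -3)*M(-3 - 1*0))*44 = ((-1 - 3)²*(-4 + (-3 - 1*0)))*44 = ((-4)²*(-4 + (-3 + 0)))*44 = (16*(-4 - 3))*44 = (16*(-7))*44 = -112*44 = -4928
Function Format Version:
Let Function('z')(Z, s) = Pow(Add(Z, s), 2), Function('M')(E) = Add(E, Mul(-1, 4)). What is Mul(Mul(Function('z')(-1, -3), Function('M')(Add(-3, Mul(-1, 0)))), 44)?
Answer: -4928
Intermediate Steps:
Function('M')(E) = Add(-4, E) (Function('M')(E) = Add(E, -4) = Add(-4, E))
Mul(Mul(Function('z')(-1, -3), Function('M')(Add(-3, Mul(-1, 0)))), 44) = Mul(Mul(Pow(Add(-1, -3), 2), Add(-4, Add(-3, Mul(-1, 0)))), 44) = Mul(Mul(Pow(-4, 2), Add(-4, Add(-3, 0))), 44) = Mul(Mul(16, Add(-4, -3)), 44) = Mul(Mul(16, -7), 44) = Mul(-112, 44) = -4928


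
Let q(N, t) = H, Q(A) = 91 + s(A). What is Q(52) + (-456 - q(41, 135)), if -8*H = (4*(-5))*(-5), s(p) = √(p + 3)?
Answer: -705/2 + √55 ≈ -345.08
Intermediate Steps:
s(p) = √(3 + p)
Q(A) = 91 + √(3 + A)
H = -25/2 (H = -4*(-5)*(-5)/8 = -(-5)*(-5)/2 = -⅛*100 = -25/2 ≈ -12.500)
q(N, t) = -25/2
Q(52) + (-456 - q(41, 135)) = (91 + √(3 + 52)) + (-456 - 1*(-25/2)) = (91 + √55) + (-456 + 25/2) = (91 + √55) - 887/2 = -705/2 + √55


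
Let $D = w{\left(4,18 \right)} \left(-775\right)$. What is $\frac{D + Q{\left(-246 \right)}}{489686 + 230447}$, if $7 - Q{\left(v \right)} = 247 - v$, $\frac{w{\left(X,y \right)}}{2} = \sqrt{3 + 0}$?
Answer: $- \frac{486}{720133} - \frac{1550 \sqrt{3}}{720133} \approx -0.0044029$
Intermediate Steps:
$w{\left(X,y \right)} = 2 \sqrt{3}$ ($w{\left(X,y \right)} = 2 \sqrt{3 + 0} = 2 \sqrt{3}$)
$Q{\left(v \right)} = -240 + v$ ($Q{\left(v \right)} = 7 - \left(247 - v\right) = 7 + \left(-247 + v\right) = -240 + v$)
$D = - 1550 \sqrt{3}$ ($D = 2 \sqrt{3} \left(-775\right) = - 1550 \sqrt{3} \approx -2684.7$)
$\frac{D + Q{\left(-246 \right)}}{489686 + 230447} = \frac{- 1550 \sqrt{3} - 486}{489686 + 230447} = \frac{- 1550 \sqrt{3} - 486}{720133} = \left(-486 - 1550 \sqrt{3}\right) \frac{1}{720133} = - \frac{486}{720133} - \frac{1550 \sqrt{3}}{720133}$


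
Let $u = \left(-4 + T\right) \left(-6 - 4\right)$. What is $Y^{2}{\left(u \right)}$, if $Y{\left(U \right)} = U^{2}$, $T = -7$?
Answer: $146410000$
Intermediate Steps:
$u = 110$ ($u = \left(-4 - 7\right) \left(-6 - 4\right) = \left(-11\right) \left(-10\right) = 110$)
$Y^{2}{\left(u \right)} = \left(110^{2}\right)^{2} = 12100^{2} = 146410000$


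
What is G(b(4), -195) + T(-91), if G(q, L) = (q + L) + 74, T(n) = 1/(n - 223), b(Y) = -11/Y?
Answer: -77717/628 ≈ -123.75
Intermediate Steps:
T(n) = 1/(-223 + n)
G(q, L) = 74 + L + q (G(q, L) = (L + q) + 74 = 74 + L + q)
G(b(4), -195) + T(-91) = (74 - 195 - 11/4) + 1/(-223 - 91) = (74 - 195 - 11*¼) + 1/(-314) = (74 - 195 - 11/4) - 1/314 = -495/4 - 1/314 = -77717/628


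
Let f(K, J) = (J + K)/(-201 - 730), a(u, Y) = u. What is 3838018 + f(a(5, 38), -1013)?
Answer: 510456538/133 ≈ 3.8380e+6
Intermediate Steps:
f(K, J) = -J/931 - K/931 (f(K, J) = (J + K)/(-931) = (J + K)*(-1/931) = -J/931 - K/931)
3838018 + f(a(5, 38), -1013) = 3838018 + (-1/931*(-1013) - 1/931*5) = 3838018 + (1013/931 - 5/931) = 3838018 + 144/133 = 510456538/133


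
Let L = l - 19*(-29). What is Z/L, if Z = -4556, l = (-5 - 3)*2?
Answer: -4556/535 ≈ -8.5159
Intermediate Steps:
l = -16 (l = -8*2 = -16)
L = 535 (L = -16 - 19*(-29) = -16 + 551 = 535)
Z/L = -4556/535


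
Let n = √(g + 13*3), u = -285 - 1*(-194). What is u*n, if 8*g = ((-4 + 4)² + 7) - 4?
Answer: -273*√70/4 ≈ -571.02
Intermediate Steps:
u = -91 (u = -285 + 194 = -91)
g = 3/8 (g = (((-4 + 4)² + 7) - 4)/8 = ((0² + 7) - 4)/8 = ((0 + 7) - 4)/8 = (7 - 4)/8 = (⅛)*3 = 3/8 ≈ 0.37500)
n = 3*√70/4 (n = √(3/8 + 13*3) = √(3/8 + 39) = √(315/8) = 3*√70/4 ≈ 6.2749)
u*n = -273*√70/4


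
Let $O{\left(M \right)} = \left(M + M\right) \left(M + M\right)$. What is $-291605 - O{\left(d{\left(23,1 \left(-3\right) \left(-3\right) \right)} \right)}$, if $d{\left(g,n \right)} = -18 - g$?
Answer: $-298329$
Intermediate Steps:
$O{\left(M \right)} = 4 M^{2}$ ($O{\left(M \right)} = 2 M 2 M = 4 M^{2}$)
$-291605 - O{\left(d{\left(23,1 \left(-3\right) \left(-3\right) \right)} \right)} = -291605 - 4 \left(-18 - 23\right)^{2} = -291605 - 4 \left(-41\right)^{2} = -291605 - 4 \cdot 1681 = -291605 - 6724 = -298329$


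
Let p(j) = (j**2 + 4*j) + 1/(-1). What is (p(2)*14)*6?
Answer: 924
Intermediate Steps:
p(j) = -1 + j**2 + 4*j (p(j) = (j**2 + 4*j) - 1 = -1 + j**2 + 4*j)
(p(2)*14)*6 = ((-1 + 2**2 + 4*2)*14)*6 = ((-1 + 4 + 8)*14)*6 = (11*14)*6 = 154*6 = 924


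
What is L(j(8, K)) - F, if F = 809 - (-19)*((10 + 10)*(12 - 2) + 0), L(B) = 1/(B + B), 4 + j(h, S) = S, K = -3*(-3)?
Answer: -46089/10 ≈ -4608.9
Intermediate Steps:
K = 9
j(h, S) = -4 + S
L(B) = 1/(2*B)
F = 4609 (F = 809 - (-19)*(20*10 + 0) = 809 - (-19)*(200 + 0) = 809 - (-19)*200 = 809 - 1*(-3800) = 809 + 3800 = 4609)
L(j(8, K)) - F = 1/(2*(-4 + 9)) - 1*4609 = (½)/5 - 4609 = (½)*(⅕) - 4609 = ⅒ - 4609 = -46089/10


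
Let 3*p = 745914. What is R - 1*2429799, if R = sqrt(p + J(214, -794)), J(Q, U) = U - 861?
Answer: -2429799 + sqrt(246983) ≈ -2.4293e+6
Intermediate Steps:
J(Q, U) = -861 + U
p = 248638 (p = (1/3)*745914 = 248638)
R = sqrt(246983) (R = sqrt(248638 + (-861 - 794)) = sqrt(248638 - 1655) = sqrt(246983) ≈ 496.97)
R - 1*2429799 = sqrt(246983) - 1*2429799 = sqrt(246983) - 2429799 = -2429799 + sqrt(246983)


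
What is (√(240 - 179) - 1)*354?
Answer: -354 + 354*√61 ≈ 2410.8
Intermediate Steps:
(√(240 - 179) - 1)*354 = (√61 - 1)*354 = (-1 + √61)*354 = -354 + 354*√61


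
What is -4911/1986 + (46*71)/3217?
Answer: -3104137/2129654 ≈ -1.4576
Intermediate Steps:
-4911/1986 + (46*71)/3217 = -4911*1/1986 + 3266*(1/3217) = -1637/662 + 3266/3217 = -3104137/2129654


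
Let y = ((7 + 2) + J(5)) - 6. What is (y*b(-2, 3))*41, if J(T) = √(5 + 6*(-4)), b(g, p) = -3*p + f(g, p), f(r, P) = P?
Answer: -738 - 246*I*√19 ≈ -738.0 - 1072.3*I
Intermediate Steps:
b(g, p) = -2*p (b(g, p) = -3*p + p = -2*p)
J(T) = I*√19 (J(T) = √(5 - 24) = √(-19) = I*√19)
y = 3 + I*√19 (y = ((7 + 2) + I*√19) - 6 = (9 + I*√19) - 6 = 3 + I*√19 ≈ 3.0 + 4.3589*I)
(y*b(-2, 3))*41 = ((3 + I*√19)*(-2*3))*41 = ((3 + I*√19)*(-6))*41 = (-18 - 6*I*√19)*41 = -738 - 246*I*√19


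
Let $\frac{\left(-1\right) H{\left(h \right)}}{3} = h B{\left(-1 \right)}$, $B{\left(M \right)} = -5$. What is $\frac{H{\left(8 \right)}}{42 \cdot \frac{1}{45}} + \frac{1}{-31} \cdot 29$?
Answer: $\frac{27697}{217} \approx 127.64$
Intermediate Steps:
$H{\left(h \right)} = 15 h$ ($H{\left(h \right)} = - 3 h \left(-5\right) = - 3 \left(- 5 h\right) = 15 h$)
$\frac{H{\left(8 \right)}}{42 \cdot \frac{1}{45}} + \frac{1}{-31} \cdot 29 = \frac{15 \cdot 8}{42 \cdot \frac{1}{45}} + \frac{1}{-31} \cdot 29 = \frac{120}{42 \cdot \frac{1}{45}} - \frac{29}{31} = \frac{120}{\frac{14}{15}} - \frac{29}{31} = 120 \cdot \frac{15}{14} - \frac{29}{31} = \frac{900}{7} - \frac{29}{31} = \frac{27697}{217}$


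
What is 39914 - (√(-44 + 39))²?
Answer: 39919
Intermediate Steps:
39914 - (√(-44 + 39))² = 39914 - (√(-5))² = 39914 - (I*√5)² = 39914 - 1*(-5) = 39914 + 5 = 39919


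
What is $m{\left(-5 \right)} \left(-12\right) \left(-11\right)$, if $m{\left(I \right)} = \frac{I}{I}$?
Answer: $132$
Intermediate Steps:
$m{\left(I \right)} = 1$
$m{\left(-5 \right)} \left(-12\right) \left(-11\right) = 1 \left(-12\right) \left(-11\right) = \left(-12\right) \left(-11\right) = 132$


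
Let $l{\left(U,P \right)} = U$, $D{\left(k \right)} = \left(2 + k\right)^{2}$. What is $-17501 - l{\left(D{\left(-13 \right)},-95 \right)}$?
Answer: $-17622$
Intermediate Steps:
$-17501 - l{\left(D{\left(-13 \right)},-95 \right)} = -17501 - \left(2 - 13\right)^{2} = -17501 - \left(-11\right)^{2} = -17501 - 121 = -17622$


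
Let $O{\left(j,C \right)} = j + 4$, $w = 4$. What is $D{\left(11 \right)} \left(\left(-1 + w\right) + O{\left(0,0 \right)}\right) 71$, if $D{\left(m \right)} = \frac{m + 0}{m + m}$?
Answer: $\frac{497}{2} \approx 248.5$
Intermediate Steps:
$D{\left(m \right)} = \frac{1}{2}$ ($D{\left(m \right)} = \frac{m}{2 m} = m \frac{1}{2 m} = \frac{1}{2}$)
$O{\left(j,C \right)} = 4 + j$
$D{\left(11 \right)} \left(\left(-1 + w\right) + O{\left(0,0 \right)}\right) 71 = \frac{\left(-1 + 4\right) + \left(4 + 0\right)}{2} \cdot 71 = \frac{3 + 4}{2} \cdot 71 = \frac{1}{2} \cdot 7 \cdot 71 = \frac{7}{2} \cdot 71 = \frac{497}{2}$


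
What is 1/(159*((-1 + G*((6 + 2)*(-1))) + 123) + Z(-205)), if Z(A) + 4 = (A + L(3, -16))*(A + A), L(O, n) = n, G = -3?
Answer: 1/113820 ≈ 8.7858e-6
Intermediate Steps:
Z(A) = -4 + 2*A*(-16 + A) (Z(A) = -4 + (A - 16)*(A + A) = -4 + (-16 + A)*(2*A) = -4 + 2*A*(-16 + A))
1/(159*((-1 + G*((6 + 2)*(-1))) + 123) + Z(-205)) = 1/(159*((-1 - 3*(6 + 2)*(-1)) + 123) + (-4 - 32*(-205) + 2*(-205)**2)) = 1/(159*((-1 - 24*(-1)) + 123) + (-4 + 6560 + 2*42025)) = 1/(159*((-1 - 3*(-8)) + 123) + (-4 + 6560 + 84050)) = 1/(159*((-1 + 24) + 123) + 90606) = 1/(159*(23 + 123) + 90606) = 1/(159*146 + 90606) = 1/(23214 + 90606) = 1/113820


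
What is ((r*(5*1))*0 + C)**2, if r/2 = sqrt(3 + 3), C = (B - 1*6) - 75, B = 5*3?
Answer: 4356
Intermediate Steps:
B = 15
C = -66 (C = (15 - 1*6) - 75 = (15 - 6) - 75 = 9 - 75 = -66)
r = 2*sqrt(6) (r = 2*sqrt(3 + 3) = 2*sqrt(6) ≈ 4.8990)
((r*(5*1))*0 + C)**2 = (((2*sqrt(6))*(5*1))*0 - 66)**2 = (((2*sqrt(6))*5)*0 - 66)**2 = ((10*sqrt(6))*0 - 66)**2 = (0 - 66)**2 = (-66)**2 = 4356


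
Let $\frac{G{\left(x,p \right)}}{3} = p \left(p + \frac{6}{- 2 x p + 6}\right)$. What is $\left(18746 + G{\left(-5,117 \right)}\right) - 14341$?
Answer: $\frac{8912863}{196} \approx 45474.0$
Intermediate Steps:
$G{\left(x,p \right)} = 3 p \left(p + \frac{6}{6 - 2 p x}\right)$ ($G{\left(x,p \right)} = 3 p \left(p + \frac{6}{- 2 x p + 6}\right) = 3 p \left(p + \frac{6}{- 2 p x + 6}\right) = 3 p \left(p + \frac{6}{6 - 2 p x}\right)$)
$\left(18746 + G{\left(-5,117 \right)}\right) - 14341 = \left(18746 + 3 \cdot 117 \frac{1}{-3 + 117 \left(-5\right)} \left(-3 - 351 - 5 \cdot 117^{2}\right)\right) - 14341 = \left(18746 + 3 \cdot 117 \frac{1}{-3 - 585} \left(-3 - 351 - 68445\right)\right) - 14341 = \left(18746 + 3 \cdot 117 \frac{1}{-588} \left(-3 - 351 - 68445\right)\right) - 14341 = \left(18746 + 3 \cdot 117 \left(- \frac{1}{588}\right) \left(-68799\right)\right) - 14341 = \left(18746 + \frac{8049483}{196}\right) - 14341 = \frac{11723699}{196} - 14341 = \frac{8912863}{196}$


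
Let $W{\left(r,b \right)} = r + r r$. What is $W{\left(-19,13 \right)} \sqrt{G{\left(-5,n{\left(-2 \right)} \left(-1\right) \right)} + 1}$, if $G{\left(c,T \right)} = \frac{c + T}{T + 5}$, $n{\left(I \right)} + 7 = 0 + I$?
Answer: $\frac{1026 \sqrt{7}}{7} \approx 387.79$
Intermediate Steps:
$n{\left(I \right)} = -7 + I$ ($n{\left(I \right)} = -7 + \left(0 + I\right) = -7 + I$)
$W{\left(r,b \right)} = r + r^{2}$
$G{\left(c,T \right)} = \frac{T + c}{5 + T}$
$W{\left(-19,13 \right)} \sqrt{G{\left(-5,n{\left(-2 \right)} \left(-1\right) \right)} + 1} = - 19 \left(1 - 19\right) \sqrt{\frac{\left(-7 - 2\right) \left(-1\right) - 5}{5 + \left(-7 - 2\right) \left(-1\right)} + 1} = \left(-19\right) \left(-18\right) \sqrt{\frac{\left(-9\right) \left(-1\right) - 5}{5 - -9} + 1} = 342 \sqrt{\frac{9 - 5}{5 + 9} + 1} = 342 \sqrt{\frac{1}{14} \cdot 4 + 1} = 342 \sqrt{\frac{2}{7} + 1} = 342 \sqrt{\frac{9}{7}} = 342 \frac{3 \sqrt{7}}{7} = \frac{1026 \sqrt{7}}{7}$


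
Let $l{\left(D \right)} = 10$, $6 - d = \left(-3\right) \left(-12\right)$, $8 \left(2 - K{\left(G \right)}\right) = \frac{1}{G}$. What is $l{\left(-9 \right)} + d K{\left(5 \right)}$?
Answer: $- \frac{197}{4} \approx -49.25$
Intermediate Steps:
$K{\left(G \right)} = 2 - \frac{1}{8 G}$
$d = -30$ ($d = 6 - \left(-3\right) \left(-12\right) = 6 - 36 = -30$)
$l{\left(-9 \right)} + d K{\left(5 \right)} = 10 - 30 \left(2 - \frac{1}{8 \cdot 5}\right) = 10 - 30 \left(2 - \frac{1}{40}\right) = 10 - \frac{237}{4} = - \frac{197}{4}$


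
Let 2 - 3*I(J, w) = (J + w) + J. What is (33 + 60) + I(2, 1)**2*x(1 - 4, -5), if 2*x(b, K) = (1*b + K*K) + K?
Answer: 203/2 ≈ 101.50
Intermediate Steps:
I(J, w) = 2/3 - 2*J/3 - w/3 (I(J, w) = 2/3 - ((J + w) + J)/3 = 2/3 - (w + 2*J)/3 = 2/3 + (-2*J/3 - w/3) = 2/3 - 2*J/3 - w/3)
x(b, K) = K/2 + b/2 + K**2/2 (x(b, K) = ((1*b + K*K) + K)/2 = ((b + K**2) + K)/2 = (K + b + K**2)/2 = K/2 + b/2 + K**2/2)
(33 + 60) + I(2, 1)**2*x(1 - 4, -5) = (33 + 60) + (2/3 - 2/3*2 - 1/3*1)**2*((1/2)*(-5) + (1 - 4)/2 + (1/2)*(-5)**2) = 93 + (2/3 - 4/3 - 1/3)**2*(-5/2 + (1/2)*(-3) + (1/2)*25) = 93 + (-1)**2*(-5/2 - 3/2 + 25/2) = 93 + 1*(17/2) = 93 + 17/2 = 203/2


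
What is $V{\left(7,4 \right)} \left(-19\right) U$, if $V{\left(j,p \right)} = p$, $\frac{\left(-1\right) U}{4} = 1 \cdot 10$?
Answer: $3040$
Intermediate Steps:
$U = -40$ ($U = - 4 \cdot 1 \cdot 10 = \left(-4\right) 10 = -40$)
$V{\left(7,4 \right)} \left(-19\right) U = 4 \left(-19\right) \left(-40\right) = \left(-76\right) \left(-40\right) = 3040$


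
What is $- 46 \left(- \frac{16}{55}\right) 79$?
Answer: $\frac{58144}{55} \approx 1057.2$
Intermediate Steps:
$- 46 \left(- \frac{16}{55}\right) 79 = - 46 \left(\left(-16\right) \frac{1}{55}\right) 79 = \left(-46\right) \left(- \frac{16}{55}\right) 79 = \frac{736}{55} \cdot 79 = \frac{58144}{55}$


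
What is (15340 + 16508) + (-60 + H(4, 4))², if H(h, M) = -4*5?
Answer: 38248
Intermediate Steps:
H(h, M) = -20 (H(h, M) = -1*20 = -20)
(15340 + 16508) + (-60 + H(4, 4))² = (15340 + 16508) + (-60 - 20)² = 31848 + (-80)² = 31848 + 6400 = 38248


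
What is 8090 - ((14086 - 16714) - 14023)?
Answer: 24741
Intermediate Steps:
8090 - ((14086 - 16714) - 14023) = 8090 - (-2628 - 14023) = 8090 - 1*(-16651) = 8090 + 16651 = 24741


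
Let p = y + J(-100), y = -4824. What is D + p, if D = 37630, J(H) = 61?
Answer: 32867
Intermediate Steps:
p = -4763 (p = -4824 + 61 = -4763)
D + p = 37630 - 4763 = 32867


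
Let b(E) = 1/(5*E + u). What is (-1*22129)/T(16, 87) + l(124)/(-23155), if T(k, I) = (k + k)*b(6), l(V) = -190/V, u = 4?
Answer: -54006643121/2296976 ≈ -23512.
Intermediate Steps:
b(E) = 1/(4 + 5*E) (b(E) = 1/(5*E + 4) = 1/(4 + 5*E))
T(k, I) = k/17 (T(k, I) = (k + k)/(4 + 5*6) = (2*k)/(4 + 30) = (2*k)/34 = (2*k)*(1/34) = k/17)
(-1*22129)/T(16, 87) + l(124)/(-23155) = (-1*22129)/(((1/17)*16)) - 190/124/(-23155) = -22129/16/17 - 190*1/124*(-1/23155) = -22129*17/16 - 95/62*(-1/23155) = -376193/16 + 19/287122 = -54006643121/2296976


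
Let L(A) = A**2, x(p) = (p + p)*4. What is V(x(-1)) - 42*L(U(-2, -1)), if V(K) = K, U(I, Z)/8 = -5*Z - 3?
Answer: -10760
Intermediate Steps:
U(I, Z) = -24 - 40*Z (U(I, Z) = 8*(-5*Z - 3) = 8*(-3 - 5*Z) = -24 - 40*Z)
x(p) = 8*p (x(p) = (2*p)*4 = 8*p)
V(x(-1)) - 42*L(U(-2, -1)) = 8*(-1) - 42*(-24 - 40*(-1))**2 = -8 - 42*(-24 + 40)**2 = -8 - 42*16**2 = -8 - 42*256 = -8 - 10752 = -10760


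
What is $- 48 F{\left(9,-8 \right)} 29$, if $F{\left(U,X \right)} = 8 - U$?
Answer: $1392$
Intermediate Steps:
$- 48 F{\left(9,-8 \right)} 29 = - 48 \left(8 - 9\right) 29 = \left(-48\right) \left(-1\right) 29 = 48 \cdot 29 = 1392$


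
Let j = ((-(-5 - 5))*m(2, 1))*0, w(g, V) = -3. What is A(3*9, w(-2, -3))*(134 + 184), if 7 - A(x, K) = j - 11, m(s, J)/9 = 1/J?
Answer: 5724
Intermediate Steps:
m(s, J) = 9/J
j = 0 (j = ((-(-5 - 5))*(9/1))*0 = ((-1*(-10))*(9*1))*0 = (10*9)*0 = 90*0 = 0)
A(x, K) = 18 (A(x, K) = 7 - (0 - 11) = 7 - 1*(-11) = 7 + 11 = 18)
A(3*9, w(-2, -3))*(134 + 184) = 18*(134 + 184) = 18*318 = 5724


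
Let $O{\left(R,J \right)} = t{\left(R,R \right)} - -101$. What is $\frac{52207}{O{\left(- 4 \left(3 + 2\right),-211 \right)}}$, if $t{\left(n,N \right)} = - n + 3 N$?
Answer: $\frac{52207}{61} \approx 855.85$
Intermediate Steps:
$O{\left(R,J \right)} = 101 + 2 R$ ($O{\left(R,J \right)} = \left(- R + 3 R\right) - -101 = 2 R + 101 = 101 + 2 R$)
$\frac{52207}{O{\left(- 4 \left(3 + 2\right),-211 \right)}} = \frac{52207}{101 + 2 \left(- 4 \left(3 + 2\right)\right)} = \frac{52207}{101 + 2 \left(\left(-4\right) 5\right)} = \frac{52207}{101 + 2 \left(-20\right)} = \frac{52207}{101 - 40} = \frac{52207}{61}$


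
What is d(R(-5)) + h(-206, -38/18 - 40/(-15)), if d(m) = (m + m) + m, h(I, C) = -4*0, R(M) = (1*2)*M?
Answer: -30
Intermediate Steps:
R(M) = 2*M
h(I, C) = 0
d(m) = 3*m (d(m) = 2*m + m = 3*m)
d(R(-5)) + h(-206, -38/18 - 40/(-15)) = 3*(2*(-5)) + 0 = 3*(-10) + 0 = -30 + 0 = -30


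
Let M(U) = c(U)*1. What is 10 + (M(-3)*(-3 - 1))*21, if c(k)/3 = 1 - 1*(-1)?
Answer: -494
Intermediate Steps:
c(k) = 6 (c(k) = 3*(1 - 1*(-1)) = 3*(1 + 1) = 3*2 = 6)
M(U) = 6 (M(U) = 6*1 = 6)
10 + (M(-3)*(-3 - 1))*21 = 10 + (6*(-3 - 1))*21 = 10 + (6*(-4))*21 = 10 - 24*21 = 10 - 504 = -494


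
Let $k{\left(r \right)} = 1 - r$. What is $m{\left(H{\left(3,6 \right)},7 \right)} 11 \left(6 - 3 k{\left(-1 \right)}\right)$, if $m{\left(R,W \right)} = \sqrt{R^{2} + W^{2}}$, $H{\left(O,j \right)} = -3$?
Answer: $0$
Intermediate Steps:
$m{\left(H{\left(3,6 \right)},7 \right)} 11 \left(6 - 3 k{\left(-1 \right)}\right) = \sqrt{\left(-3\right)^{2} + 7^{2}} \cdot 11 \left(6 - 3 \left(1 - -1\right)\right) = \sqrt{9 + 49} \cdot 11 \left(6 - 3 \left(1 + 1\right)\right) = \sqrt{58} \cdot 11 \left(6 - 6\right) = 11 \sqrt{58} \left(6 - 6\right) = 11 \sqrt{58} \cdot 0 = 0$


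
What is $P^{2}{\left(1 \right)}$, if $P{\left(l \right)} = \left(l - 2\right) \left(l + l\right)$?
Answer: $4$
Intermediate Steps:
$P{\left(l \right)} = 2 l \left(-2 + l\right)$ ($P{\left(l \right)} = \left(l + \left(-4 + 2\right)\right) 2 l = \left(l - 2\right) 2 l = \left(-2 + l\right) 2 l = 2 l \left(-2 + l\right)$)
$P^{2}{\left(1 \right)} = \left(2 \cdot 1 \left(-2 + 1\right)\right)^{2} = \left(2 \cdot 1 \left(-1\right)\right)^{2} = \left(-2\right)^{2} = 4$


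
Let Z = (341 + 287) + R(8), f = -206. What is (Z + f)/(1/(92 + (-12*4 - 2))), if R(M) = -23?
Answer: 16758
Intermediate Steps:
Z = 605 (Z = (341 + 287) - 23 = 628 - 23 = 605)
(Z + f)/(1/(92 + (-12*4 - 2))) = (605 - 206)/(1/(92 + (-12*4 - 2))) = 399/1/(92 + (-48 - 2)) = 399/1/(92 - 50) = 399/1/42 = 399/(1/42) = 42*399 = 16758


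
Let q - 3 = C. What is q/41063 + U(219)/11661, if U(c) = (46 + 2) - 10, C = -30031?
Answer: -348596114/478835643 ≈ -0.72801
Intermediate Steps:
q = -30028 (q = 3 - 30031 = -30028)
U(c) = 38 (U(c) = 48 - 10 = 38)
q/41063 + U(219)/11661 = -30028/41063 + 38/11661 = -348596114/478835643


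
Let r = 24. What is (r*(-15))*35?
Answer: -12600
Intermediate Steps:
(r*(-15))*35 = (24*(-15))*35 = -360*35 = -12600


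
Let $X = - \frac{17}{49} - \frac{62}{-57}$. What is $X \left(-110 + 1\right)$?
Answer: $- \frac{225521}{2793} \approx -80.745$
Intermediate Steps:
$X = \frac{2069}{2793}$ ($X = \left(-17\right) \frac{1}{49} - - \frac{62}{57} = - \frac{17}{49} + \frac{62}{57} = \frac{2069}{2793} \approx 0.74078$)
$X \left(-110 + 1\right) = \frac{2069 \left(-110 + 1\right)}{2793} = \frac{2069}{2793} \left(-109\right) = - \frac{225521}{2793}$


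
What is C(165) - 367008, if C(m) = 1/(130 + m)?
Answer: -108267359/295 ≈ -3.6701e+5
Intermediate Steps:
C(165) - 367008 = 1/(130 + 165) - 367008 = 1/295 - 367008 = -108267359/295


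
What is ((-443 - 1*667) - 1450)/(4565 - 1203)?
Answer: -1280/1681 ≈ -0.76145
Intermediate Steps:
((-443 - 1*667) - 1450)/(4565 - 1203) = ((-443 - 667) - 1450)/3362 = (-1110 - 1450)*(1/3362) = -2560*1/3362 = -1280/1681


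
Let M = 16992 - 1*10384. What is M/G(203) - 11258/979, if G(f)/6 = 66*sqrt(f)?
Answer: -11258/979 + 236*sqrt(203)/2871 ≈ -10.328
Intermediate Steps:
G(f) = 396*sqrt(f) (G(f) = 6*(66*sqrt(f)) = 396*sqrt(f))
M = 6608 (M = 16992 - 10384 = 6608)
M/G(203) - 11258/979 = 6608/((396*sqrt(203))) - 11258/979 = 6608*(sqrt(203)/80388) - 11258*1/979 = 236*sqrt(203)/2871 - 11258/979 = -11258/979 + 236*sqrt(203)/2871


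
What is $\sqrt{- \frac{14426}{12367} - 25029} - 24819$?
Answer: $-24819 + \frac{i \sqrt{3828180969323}}{12367} \approx -24819.0 + 158.21 i$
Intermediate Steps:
$\sqrt{- \frac{14426}{12367} - 25029} - 24819 = \sqrt{- \frac{309548069}{12367}} - 24819 = \frac{i \sqrt{3828180969323}}{12367} - 24819 = -24819 + \frac{i \sqrt{3828180969323}}{12367}$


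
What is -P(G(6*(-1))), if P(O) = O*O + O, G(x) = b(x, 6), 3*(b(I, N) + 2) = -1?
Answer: -28/9 ≈ -3.1111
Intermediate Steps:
b(I, N) = -7/3 (b(I, N) = -2 + (1/3)*(-1) = -2 - 1/3 = -7/3)
G(x) = -7/3
P(O) = O + O**2 (P(O) = O**2 + O = O + O**2)
-P(G(6*(-1))) = -(-7)*(1 - 7/3)/3 = -(-7)*(-4)/(3*3) = -1*28/9 = -28/9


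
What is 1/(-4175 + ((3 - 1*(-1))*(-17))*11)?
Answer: -1/4923 ≈ -0.00020313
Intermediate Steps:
1/(-4175 + ((3 - 1*(-1))*(-17))*11) = 1/(-4175 + ((3 + 1)*(-17))*11) = 1/(-4175 + (4*(-17))*11) = 1/(-4175 - 68*11) = 1/(-4175 - 748) = 1/(-4923) = -1/4923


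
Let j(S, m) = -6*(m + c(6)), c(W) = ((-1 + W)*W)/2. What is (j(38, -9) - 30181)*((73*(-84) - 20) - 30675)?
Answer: 1112801459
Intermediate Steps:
c(W) = W*(-1 + W)/2 (c(W) = (W*(-1 + W))*(1/2) = W*(-1 + W)/2)
j(S, m) = -90 - 6*m (j(S, m) = -6*(m + (1/2)*6*(-1 + 6)) = -6*(m + (1/2)*6*5) = -6*(m + 15) = -6*(15 + m) = -90 - 6*m)
(j(38, -9) - 30181)*((73*(-84) - 20) - 30675) = ((-90 - 6*(-9)) - 30181)*((73*(-84) - 20) - 30675) = ((-90 + 54) - 30181)*((-6132 - 20) - 30675) = (-36 - 30181)*(-6152 - 30675) = -30217*(-36827) = 1112801459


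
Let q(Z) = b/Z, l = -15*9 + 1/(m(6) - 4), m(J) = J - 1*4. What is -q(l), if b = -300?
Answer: -600/271 ≈ -2.2140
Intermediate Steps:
m(J) = -4 + J (m(J) = J - 4 = -4 + J)
l = -271/2 (l = -15*9 + 1/((-4 + 6) - 4) = -135 + 1/(2 - 4) = -135 + 1/(-2) = -135 - ½ = -271/2 ≈ -135.50)
q(Z) = -300/Z
-q(l) = -(-300)/(-271/2) = -(-300)*(-2)/271 = -1*600/271 = -600/271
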